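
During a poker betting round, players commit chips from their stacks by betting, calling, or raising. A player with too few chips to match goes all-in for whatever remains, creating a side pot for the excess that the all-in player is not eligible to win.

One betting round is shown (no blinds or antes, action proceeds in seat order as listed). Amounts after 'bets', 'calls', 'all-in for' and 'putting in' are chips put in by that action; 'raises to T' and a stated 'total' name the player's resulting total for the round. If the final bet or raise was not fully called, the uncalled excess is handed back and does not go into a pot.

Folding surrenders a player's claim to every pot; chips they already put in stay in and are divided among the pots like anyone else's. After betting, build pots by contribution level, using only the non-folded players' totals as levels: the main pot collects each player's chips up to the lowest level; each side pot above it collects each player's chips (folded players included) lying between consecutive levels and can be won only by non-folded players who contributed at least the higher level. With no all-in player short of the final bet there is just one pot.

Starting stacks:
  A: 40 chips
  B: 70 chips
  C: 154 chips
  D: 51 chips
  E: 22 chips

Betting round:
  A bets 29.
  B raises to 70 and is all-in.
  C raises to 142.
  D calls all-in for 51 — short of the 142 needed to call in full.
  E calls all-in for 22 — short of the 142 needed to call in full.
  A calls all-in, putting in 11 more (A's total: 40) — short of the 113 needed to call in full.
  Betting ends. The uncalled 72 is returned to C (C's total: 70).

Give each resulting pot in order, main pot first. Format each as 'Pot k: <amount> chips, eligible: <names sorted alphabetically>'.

Pot 1: 110 chips, eligible: A, B, C, D, E
Pot 2: 72 chips, eligible: A, B, C, D
Pot 3: 33 chips, eligible: B, C, D
Pot 4: 38 chips, eligible: B, C

Derivation:
Contributions (after 72 returned to C): A=40, B=70, C=70, D=51, E=22
Pot levels (distinct totals of non-folded players): 22, 40, 51, 70
Layer 1-22: 22 each from A, B, C, D, E = 22*5 = 110 chips; eligible A, B, C, D, E
Layer 23-40: 18 each from A, B, C, D = 18*4 = 72 chips; eligible A, B, C, D
Layer 41-51: 11 each from B, C, D = 11*3 = 33 chips; eligible B, C, D
Layer 52-70: 19 each from B, C = 19*2 = 38 chips; eligible B, C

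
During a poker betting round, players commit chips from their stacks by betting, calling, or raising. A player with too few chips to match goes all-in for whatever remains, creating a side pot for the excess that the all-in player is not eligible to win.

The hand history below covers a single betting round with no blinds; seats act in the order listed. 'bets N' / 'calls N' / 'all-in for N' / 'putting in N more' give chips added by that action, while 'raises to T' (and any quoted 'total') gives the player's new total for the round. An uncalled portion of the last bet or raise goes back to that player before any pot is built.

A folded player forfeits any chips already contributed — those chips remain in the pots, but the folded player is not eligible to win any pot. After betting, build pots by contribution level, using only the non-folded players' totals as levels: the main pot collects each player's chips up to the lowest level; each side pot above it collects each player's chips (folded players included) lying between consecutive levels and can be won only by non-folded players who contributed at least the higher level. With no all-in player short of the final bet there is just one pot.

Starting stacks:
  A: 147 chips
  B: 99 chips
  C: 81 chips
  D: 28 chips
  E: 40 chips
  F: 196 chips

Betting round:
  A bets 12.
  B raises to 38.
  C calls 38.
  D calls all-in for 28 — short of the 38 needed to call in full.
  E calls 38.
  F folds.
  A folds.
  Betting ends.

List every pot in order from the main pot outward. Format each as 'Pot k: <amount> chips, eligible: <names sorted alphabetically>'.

Contributions: A=12, B=38, C=38, D=28, E=38
Folded: A, F
Pot levels (distinct totals of non-folded players): 28, 38
Layer 1-28: A 12 + B 28 + C 28 + D 28 + E 28 = 124 chips; eligible B, C, D, E
Layer 29-38: 10 each from B, C, E = 10*3 = 30 chips; eligible B, C, E

Pot 1: 124 chips, eligible: B, C, D, E
Pot 2: 30 chips, eligible: B, C, E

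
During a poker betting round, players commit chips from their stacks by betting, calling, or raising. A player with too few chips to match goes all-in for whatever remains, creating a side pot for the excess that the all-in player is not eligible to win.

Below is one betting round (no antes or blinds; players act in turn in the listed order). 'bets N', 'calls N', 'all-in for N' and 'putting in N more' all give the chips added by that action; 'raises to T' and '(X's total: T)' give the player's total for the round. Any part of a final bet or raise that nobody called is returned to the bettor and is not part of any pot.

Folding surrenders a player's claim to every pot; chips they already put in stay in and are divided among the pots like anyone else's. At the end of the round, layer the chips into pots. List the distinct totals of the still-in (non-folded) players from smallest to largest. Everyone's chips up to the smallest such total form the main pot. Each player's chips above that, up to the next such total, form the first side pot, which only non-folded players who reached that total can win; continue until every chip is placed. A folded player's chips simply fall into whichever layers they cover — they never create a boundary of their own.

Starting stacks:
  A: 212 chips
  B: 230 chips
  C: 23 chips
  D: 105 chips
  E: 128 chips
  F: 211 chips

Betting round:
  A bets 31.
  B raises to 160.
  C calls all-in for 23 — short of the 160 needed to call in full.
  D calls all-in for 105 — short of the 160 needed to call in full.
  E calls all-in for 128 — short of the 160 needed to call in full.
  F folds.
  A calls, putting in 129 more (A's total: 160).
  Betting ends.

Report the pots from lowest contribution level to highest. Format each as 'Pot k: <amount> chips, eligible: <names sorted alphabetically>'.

Contributions: A=160, B=160, C=23, D=105, E=128
Folded: F
Pot levels (distinct totals of non-folded players): 23, 105, 128, 160
Layer 1-23: 23 each from A, B, C, D, E = 23*5 = 115 chips; eligible A, B, C, D, E
Layer 24-105: 82 each from A, B, D, E = 82*4 = 328 chips; eligible A, B, D, E
Layer 106-128: 23 each from A, B, E = 23*3 = 69 chips; eligible A, B, E
Layer 129-160: 32 each from A, B = 32*2 = 64 chips; eligible A, B

Pot 1: 115 chips, eligible: A, B, C, D, E
Pot 2: 328 chips, eligible: A, B, D, E
Pot 3: 69 chips, eligible: A, B, E
Pot 4: 64 chips, eligible: A, B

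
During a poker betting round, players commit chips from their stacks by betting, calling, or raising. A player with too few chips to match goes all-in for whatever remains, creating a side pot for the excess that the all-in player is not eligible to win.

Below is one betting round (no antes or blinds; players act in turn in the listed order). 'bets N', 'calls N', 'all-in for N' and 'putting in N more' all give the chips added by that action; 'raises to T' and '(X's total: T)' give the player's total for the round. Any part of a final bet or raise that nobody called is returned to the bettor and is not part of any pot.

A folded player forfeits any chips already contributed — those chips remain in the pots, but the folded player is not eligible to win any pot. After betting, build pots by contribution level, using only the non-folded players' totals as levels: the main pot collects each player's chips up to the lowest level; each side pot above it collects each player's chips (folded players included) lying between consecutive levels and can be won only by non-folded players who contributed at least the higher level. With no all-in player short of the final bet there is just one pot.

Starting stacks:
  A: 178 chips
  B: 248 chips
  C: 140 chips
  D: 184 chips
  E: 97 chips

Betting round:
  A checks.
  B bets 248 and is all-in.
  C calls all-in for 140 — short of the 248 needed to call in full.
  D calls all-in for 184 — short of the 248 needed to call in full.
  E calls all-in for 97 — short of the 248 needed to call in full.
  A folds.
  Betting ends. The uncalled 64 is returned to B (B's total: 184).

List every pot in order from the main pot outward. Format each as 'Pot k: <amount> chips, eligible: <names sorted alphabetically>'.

Contributions (after 64 returned to B): B=184, C=140, D=184, E=97
Folded: A
Pot levels (distinct totals of non-folded players): 97, 140, 184
Layer 1-97: 97 each from B, C, D, E = 97*4 = 388 chips; eligible B, C, D, E
Layer 98-140: 43 each from B, C, D = 43*3 = 129 chips; eligible B, C, D
Layer 141-184: 44 each from B, D = 44*2 = 88 chips; eligible B, D

Pot 1: 388 chips, eligible: B, C, D, E
Pot 2: 129 chips, eligible: B, C, D
Pot 3: 88 chips, eligible: B, D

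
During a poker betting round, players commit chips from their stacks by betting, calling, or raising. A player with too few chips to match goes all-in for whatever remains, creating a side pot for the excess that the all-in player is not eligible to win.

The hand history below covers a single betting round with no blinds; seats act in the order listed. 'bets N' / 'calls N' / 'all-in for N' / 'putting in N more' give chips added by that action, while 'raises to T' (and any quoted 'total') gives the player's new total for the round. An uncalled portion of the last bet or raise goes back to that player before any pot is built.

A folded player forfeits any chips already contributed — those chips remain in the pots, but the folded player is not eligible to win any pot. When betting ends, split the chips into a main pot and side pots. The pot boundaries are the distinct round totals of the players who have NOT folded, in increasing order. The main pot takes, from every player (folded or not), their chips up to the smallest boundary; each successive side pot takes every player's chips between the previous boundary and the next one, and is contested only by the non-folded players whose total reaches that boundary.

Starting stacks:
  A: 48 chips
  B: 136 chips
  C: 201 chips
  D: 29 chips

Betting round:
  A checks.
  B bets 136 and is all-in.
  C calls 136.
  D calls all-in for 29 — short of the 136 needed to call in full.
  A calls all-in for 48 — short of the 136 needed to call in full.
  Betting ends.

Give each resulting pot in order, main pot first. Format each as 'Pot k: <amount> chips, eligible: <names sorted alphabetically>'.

Contributions: A=48, B=136, C=136, D=29
Pot levels (distinct totals of non-folded players): 29, 48, 136
Layer 1-29: 29 each from A, B, C, D = 29*4 = 116 chips; eligible A, B, C, D
Layer 30-48: 19 each from A, B, C = 19*3 = 57 chips; eligible A, B, C
Layer 49-136: 88 each from B, C = 88*2 = 176 chips; eligible B, C

Pot 1: 116 chips, eligible: A, B, C, D
Pot 2: 57 chips, eligible: A, B, C
Pot 3: 176 chips, eligible: B, C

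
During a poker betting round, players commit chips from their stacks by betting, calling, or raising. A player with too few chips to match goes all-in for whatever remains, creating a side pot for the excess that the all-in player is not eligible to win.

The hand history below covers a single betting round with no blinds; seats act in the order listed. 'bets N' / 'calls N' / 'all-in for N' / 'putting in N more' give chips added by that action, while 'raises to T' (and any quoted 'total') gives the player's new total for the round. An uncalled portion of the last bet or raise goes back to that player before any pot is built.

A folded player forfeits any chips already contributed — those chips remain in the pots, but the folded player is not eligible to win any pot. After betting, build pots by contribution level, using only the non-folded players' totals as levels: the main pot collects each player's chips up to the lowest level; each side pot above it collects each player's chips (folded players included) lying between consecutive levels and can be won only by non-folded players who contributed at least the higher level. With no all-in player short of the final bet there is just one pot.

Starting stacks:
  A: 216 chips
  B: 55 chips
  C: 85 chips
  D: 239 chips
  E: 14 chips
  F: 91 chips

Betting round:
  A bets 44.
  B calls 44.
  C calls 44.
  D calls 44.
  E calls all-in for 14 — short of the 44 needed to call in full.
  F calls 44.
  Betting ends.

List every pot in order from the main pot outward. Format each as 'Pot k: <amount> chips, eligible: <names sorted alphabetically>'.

Contributions: A=44, B=44, C=44, D=44, E=14, F=44
Pot levels (distinct totals of non-folded players): 14, 44
Layer 1-14: 14 each from A, B, C, D, E, F = 14*6 = 84 chips; eligible A, B, C, D, E, F
Layer 15-44: 30 each from A, B, C, D, F = 30*5 = 150 chips; eligible A, B, C, D, F

Pot 1: 84 chips, eligible: A, B, C, D, E, F
Pot 2: 150 chips, eligible: A, B, C, D, F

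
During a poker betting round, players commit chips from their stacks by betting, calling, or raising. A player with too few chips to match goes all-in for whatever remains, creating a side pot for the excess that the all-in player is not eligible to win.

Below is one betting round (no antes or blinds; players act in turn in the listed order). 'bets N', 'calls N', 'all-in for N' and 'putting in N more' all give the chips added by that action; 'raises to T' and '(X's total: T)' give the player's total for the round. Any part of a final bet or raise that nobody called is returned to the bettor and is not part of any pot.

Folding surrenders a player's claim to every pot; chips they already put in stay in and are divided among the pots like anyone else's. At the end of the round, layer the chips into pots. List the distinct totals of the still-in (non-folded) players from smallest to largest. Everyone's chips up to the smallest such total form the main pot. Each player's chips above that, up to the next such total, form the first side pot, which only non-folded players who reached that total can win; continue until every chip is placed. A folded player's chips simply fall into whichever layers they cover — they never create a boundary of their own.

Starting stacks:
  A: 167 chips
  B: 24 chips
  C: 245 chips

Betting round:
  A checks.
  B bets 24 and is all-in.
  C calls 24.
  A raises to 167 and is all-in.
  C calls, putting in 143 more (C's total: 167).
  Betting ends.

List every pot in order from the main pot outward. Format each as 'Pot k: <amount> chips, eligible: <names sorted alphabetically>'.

Pot 1: 72 chips, eligible: A, B, C
Pot 2: 286 chips, eligible: A, C

Derivation:
Contributions: A=167, B=24, C=167
Pot levels (distinct totals of non-folded players): 24, 167
Layer 1-24: 24 each from A, B, C = 24*3 = 72 chips; eligible A, B, C
Layer 25-167: 143 each from A, C = 143*2 = 286 chips; eligible A, C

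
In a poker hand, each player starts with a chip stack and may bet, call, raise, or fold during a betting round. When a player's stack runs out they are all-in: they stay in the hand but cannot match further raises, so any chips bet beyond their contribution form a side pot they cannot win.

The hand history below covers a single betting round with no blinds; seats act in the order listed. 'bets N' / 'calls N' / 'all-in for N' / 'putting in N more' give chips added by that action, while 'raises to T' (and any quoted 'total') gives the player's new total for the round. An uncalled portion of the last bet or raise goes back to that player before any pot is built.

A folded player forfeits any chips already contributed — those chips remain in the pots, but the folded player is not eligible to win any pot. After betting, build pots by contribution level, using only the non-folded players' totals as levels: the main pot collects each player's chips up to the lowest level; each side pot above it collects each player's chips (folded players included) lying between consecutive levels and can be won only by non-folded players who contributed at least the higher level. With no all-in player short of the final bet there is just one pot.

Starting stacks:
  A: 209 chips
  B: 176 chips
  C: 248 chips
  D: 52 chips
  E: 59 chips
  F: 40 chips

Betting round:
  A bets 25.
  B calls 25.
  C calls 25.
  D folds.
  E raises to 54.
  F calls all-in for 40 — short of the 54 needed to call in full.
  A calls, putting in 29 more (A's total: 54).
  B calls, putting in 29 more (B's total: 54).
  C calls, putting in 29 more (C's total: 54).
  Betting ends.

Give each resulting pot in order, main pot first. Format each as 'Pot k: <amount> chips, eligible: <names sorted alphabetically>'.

Pot 1: 200 chips, eligible: A, B, C, E, F
Pot 2: 56 chips, eligible: A, B, C, E

Derivation:
Contributions: A=54, B=54, C=54, E=54, F=40
Folded: D
Pot levels (distinct totals of non-folded players): 40, 54
Layer 1-40: 40 each from A, B, C, E, F = 40*5 = 200 chips; eligible A, B, C, E, F
Layer 41-54: 14 each from A, B, C, E = 14*4 = 56 chips; eligible A, B, C, E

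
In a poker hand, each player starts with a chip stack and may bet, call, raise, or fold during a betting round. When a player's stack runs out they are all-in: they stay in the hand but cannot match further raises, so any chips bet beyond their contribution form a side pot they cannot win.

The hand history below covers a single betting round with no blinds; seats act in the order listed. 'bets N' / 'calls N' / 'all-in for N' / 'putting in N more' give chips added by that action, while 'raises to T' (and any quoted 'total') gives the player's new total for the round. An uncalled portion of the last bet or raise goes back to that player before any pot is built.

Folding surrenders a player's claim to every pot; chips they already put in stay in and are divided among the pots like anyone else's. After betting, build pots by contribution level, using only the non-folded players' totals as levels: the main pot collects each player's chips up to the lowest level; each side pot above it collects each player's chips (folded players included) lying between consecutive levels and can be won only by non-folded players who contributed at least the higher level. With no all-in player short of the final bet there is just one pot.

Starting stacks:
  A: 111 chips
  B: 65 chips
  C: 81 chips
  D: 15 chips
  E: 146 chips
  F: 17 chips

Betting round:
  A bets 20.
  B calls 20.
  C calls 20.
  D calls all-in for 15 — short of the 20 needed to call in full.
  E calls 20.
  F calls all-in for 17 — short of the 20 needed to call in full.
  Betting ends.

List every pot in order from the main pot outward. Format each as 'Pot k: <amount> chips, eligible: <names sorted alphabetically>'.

Contributions: A=20, B=20, C=20, D=15, E=20, F=17
Pot levels (distinct totals of non-folded players): 15, 17, 20
Layer 1-15: 15 each from A, B, C, D, E, F = 15*6 = 90 chips; eligible A, B, C, D, E, F
Layer 16-17: 2 each from A, B, C, E, F = 2*5 = 10 chips; eligible A, B, C, E, F
Layer 18-20: 3 each from A, B, C, E = 3*4 = 12 chips; eligible A, B, C, E

Pot 1: 90 chips, eligible: A, B, C, D, E, F
Pot 2: 10 chips, eligible: A, B, C, E, F
Pot 3: 12 chips, eligible: A, B, C, E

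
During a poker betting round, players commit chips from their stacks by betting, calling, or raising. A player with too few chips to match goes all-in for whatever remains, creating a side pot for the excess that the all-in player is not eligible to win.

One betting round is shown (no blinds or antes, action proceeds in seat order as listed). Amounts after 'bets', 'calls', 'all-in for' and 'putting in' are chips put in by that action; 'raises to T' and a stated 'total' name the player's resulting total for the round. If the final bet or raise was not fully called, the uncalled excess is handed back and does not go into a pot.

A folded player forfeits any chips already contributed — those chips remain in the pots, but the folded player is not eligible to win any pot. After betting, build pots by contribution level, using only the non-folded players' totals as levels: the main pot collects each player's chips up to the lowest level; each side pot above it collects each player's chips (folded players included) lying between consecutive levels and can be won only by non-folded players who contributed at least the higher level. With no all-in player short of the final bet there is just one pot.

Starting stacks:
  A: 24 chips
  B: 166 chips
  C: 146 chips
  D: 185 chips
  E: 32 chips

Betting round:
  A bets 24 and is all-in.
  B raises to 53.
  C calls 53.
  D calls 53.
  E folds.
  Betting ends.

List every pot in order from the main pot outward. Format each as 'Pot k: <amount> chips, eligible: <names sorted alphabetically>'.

Pot 1: 96 chips, eligible: A, B, C, D
Pot 2: 87 chips, eligible: B, C, D

Derivation:
Contributions: A=24, B=53, C=53, D=53
Folded: E
Pot levels (distinct totals of non-folded players): 24, 53
Layer 1-24: 24 each from A, B, C, D = 24*4 = 96 chips; eligible A, B, C, D
Layer 25-53: 29 each from B, C, D = 29*3 = 87 chips; eligible B, C, D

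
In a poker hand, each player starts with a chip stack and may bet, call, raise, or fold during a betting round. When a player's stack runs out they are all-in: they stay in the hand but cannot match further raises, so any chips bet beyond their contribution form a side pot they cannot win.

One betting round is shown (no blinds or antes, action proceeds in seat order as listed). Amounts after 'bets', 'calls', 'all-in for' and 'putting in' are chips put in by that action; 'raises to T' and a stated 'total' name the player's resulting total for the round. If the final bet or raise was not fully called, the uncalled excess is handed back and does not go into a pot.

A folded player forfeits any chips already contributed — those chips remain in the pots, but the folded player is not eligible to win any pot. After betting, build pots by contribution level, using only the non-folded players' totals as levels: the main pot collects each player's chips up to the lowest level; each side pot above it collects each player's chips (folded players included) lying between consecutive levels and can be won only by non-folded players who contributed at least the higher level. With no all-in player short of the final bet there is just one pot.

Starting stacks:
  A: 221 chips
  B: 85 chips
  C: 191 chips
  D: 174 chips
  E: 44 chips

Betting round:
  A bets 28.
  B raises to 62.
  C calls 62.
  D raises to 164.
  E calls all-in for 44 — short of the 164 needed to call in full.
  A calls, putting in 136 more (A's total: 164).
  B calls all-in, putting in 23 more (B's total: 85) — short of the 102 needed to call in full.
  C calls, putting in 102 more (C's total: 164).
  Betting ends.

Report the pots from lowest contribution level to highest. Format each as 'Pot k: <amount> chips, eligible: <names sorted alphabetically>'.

Pot 1: 220 chips, eligible: A, B, C, D, E
Pot 2: 164 chips, eligible: A, B, C, D
Pot 3: 237 chips, eligible: A, C, D

Derivation:
Contributions: A=164, B=85, C=164, D=164, E=44
Pot levels (distinct totals of non-folded players): 44, 85, 164
Layer 1-44: 44 each from A, B, C, D, E = 44*5 = 220 chips; eligible A, B, C, D, E
Layer 45-85: 41 each from A, B, C, D = 41*4 = 164 chips; eligible A, B, C, D
Layer 86-164: 79 each from A, C, D = 79*3 = 237 chips; eligible A, C, D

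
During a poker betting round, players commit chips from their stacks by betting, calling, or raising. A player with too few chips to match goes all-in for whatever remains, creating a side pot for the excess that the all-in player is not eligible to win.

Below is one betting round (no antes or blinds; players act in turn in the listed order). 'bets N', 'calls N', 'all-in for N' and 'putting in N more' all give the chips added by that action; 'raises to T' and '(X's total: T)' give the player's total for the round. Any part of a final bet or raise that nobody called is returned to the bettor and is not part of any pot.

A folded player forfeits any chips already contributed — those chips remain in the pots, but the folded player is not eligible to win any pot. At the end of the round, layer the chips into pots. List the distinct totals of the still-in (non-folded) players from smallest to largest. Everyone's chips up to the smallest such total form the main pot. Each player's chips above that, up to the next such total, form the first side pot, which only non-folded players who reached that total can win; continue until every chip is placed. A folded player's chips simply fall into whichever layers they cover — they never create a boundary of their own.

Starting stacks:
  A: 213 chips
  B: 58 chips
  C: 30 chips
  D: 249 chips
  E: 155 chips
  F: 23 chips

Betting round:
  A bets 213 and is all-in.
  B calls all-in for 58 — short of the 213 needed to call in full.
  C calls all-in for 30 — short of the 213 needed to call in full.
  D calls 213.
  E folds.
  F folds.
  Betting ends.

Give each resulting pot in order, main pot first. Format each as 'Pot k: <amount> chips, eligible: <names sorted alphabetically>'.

Contributions: A=213, B=58, C=30, D=213
Folded: E, F
Pot levels (distinct totals of non-folded players): 30, 58, 213
Layer 1-30: 30 each from A, B, C, D = 30*4 = 120 chips; eligible A, B, C, D
Layer 31-58: 28 each from A, B, D = 28*3 = 84 chips; eligible A, B, D
Layer 59-213: 155 each from A, D = 155*2 = 310 chips; eligible A, D

Pot 1: 120 chips, eligible: A, B, C, D
Pot 2: 84 chips, eligible: A, B, D
Pot 3: 310 chips, eligible: A, D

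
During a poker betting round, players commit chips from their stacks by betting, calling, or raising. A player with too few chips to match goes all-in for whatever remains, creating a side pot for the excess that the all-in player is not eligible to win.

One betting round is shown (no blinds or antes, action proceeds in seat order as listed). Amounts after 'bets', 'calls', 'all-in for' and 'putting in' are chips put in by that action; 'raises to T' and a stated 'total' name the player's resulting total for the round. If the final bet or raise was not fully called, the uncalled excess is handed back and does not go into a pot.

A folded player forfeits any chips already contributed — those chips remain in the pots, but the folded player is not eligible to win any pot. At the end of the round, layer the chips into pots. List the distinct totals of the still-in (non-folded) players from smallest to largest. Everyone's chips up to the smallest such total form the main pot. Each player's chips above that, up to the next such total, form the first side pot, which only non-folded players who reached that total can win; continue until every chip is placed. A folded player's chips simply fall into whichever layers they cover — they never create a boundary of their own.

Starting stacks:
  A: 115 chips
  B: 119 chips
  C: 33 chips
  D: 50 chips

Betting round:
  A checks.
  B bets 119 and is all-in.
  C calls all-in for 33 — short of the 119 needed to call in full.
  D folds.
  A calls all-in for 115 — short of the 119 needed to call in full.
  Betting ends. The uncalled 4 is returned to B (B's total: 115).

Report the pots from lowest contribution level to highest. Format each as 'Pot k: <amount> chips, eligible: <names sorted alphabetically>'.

Pot 1: 99 chips, eligible: A, B, C
Pot 2: 164 chips, eligible: A, B

Derivation:
Contributions (after 4 returned to B): A=115, B=115, C=33
Folded: D
Pot levels (distinct totals of non-folded players): 33, 115
Layer 1-33: 33 each from A, B, C = 33*3 = 99 chips; eligible A, B, C
Layer 34-115: 82 each from A, B = 82*2 = 164 chips; eligible A, B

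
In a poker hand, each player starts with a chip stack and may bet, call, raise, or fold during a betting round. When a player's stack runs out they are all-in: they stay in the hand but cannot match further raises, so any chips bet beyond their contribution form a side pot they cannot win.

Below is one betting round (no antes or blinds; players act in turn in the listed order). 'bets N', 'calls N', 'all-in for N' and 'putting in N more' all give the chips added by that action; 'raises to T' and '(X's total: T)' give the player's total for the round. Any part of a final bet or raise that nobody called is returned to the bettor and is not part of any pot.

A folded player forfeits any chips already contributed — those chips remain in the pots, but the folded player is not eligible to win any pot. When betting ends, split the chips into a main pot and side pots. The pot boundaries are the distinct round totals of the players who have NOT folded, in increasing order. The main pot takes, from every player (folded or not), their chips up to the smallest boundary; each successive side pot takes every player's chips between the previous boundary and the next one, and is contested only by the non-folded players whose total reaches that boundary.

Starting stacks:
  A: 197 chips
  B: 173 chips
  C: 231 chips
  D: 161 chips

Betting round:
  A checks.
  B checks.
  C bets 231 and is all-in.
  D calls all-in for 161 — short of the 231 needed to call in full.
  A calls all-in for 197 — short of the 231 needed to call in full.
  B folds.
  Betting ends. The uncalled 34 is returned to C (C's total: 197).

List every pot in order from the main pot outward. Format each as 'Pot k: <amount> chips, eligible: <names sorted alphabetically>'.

Contributions (after 34 returned to C): A=197, C=197, D=161
Folded: B
Pot levels (distinct totals of non-folded players): 161, 197
Layer 1-161: 161 each from A, C, D = 161*3 = 483 chips; eligible A, C, D
Layer 162-197: 36 each from A, C = 36*2 = 72 chips; eligible A, C

Pot 1: 483 chips, eligible: A, C, D
Pot 2: 72 chips, eligible: A, C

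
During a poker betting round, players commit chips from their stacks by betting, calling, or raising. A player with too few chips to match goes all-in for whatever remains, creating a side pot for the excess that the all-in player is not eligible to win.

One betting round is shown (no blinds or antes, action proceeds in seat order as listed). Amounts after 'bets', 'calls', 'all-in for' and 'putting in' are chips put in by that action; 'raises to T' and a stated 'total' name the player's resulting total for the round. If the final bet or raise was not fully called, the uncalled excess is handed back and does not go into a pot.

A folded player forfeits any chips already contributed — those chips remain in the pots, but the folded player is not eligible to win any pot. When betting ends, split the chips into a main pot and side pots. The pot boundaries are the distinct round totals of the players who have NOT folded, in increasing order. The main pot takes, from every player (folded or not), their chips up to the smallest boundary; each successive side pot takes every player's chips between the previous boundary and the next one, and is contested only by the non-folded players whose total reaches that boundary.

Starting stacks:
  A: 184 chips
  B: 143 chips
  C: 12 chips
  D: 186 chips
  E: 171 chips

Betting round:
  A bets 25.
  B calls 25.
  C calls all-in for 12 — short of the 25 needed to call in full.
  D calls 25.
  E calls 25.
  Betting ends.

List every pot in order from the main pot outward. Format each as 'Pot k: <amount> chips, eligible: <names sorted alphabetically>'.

Contributions: A=25, B=25, C=12, D=25, E=25
Pot levels (distinct totals of non-folded players): 12, 25
Layer 1-12: 12 each from A, B, C, D, E = 12*5 = 60 chips; eligible A, B, C, D, E
Layer 13-25: 13 each from A, B, D, E = 13*4 = 52 chips; eligible A, B, D, E

Pot 1: 60 chips, eligible: A, B, C, D, E
Pot 2: 52 chips, eligible: A, B, D, E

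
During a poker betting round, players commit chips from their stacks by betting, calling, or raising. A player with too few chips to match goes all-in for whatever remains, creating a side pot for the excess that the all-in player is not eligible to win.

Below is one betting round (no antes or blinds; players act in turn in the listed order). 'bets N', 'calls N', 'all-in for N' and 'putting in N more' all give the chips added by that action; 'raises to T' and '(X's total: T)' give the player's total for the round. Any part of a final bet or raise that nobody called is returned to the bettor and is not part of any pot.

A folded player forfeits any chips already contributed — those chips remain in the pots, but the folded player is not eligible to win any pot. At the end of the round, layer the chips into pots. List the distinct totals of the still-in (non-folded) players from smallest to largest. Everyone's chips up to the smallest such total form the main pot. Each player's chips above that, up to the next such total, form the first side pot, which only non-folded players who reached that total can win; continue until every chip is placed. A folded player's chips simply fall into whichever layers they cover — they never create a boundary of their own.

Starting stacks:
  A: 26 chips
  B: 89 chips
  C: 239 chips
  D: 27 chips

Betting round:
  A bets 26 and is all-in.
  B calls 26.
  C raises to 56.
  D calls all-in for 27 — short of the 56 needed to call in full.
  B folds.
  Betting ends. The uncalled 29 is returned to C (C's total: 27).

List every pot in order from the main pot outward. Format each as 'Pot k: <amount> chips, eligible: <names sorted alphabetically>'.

Pot 1: 104 chips, eligible: A, C, D
Pot 2: 2 chips, eligible: C, D

Derivation:
Contributions (after 29 returned to C): A=26, B=26, C=27, D=27
Folded: B
Pot levels (distinct totals of non-folded players): 26, 27
Layer 1-26: 26 each from A, B, C, D = 26*4 = 104 chips; eligible A, C, D
Layer 27-27: 1 each from C, D = 1*2 = 2 chips; eligible C, D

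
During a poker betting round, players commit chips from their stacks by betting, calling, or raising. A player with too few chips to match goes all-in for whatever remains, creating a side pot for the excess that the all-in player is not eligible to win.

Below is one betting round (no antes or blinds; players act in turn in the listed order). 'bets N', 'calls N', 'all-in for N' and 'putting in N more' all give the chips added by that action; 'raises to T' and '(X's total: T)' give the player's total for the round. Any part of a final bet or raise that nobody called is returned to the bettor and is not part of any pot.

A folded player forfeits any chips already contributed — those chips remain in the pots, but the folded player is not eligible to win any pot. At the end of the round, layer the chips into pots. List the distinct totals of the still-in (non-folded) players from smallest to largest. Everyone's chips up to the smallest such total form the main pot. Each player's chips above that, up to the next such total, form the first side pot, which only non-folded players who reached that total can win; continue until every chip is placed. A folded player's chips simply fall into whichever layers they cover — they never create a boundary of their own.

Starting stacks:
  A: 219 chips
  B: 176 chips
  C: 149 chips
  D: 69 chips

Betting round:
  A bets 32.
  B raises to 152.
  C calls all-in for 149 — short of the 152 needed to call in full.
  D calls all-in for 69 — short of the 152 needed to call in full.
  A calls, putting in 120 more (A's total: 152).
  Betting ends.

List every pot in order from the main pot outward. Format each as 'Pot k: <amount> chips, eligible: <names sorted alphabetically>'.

Pot 1: 276 chips, eligible: A, B, C, D
Pot 2: 240 chips, eligible: A, B, C
Pot 3: 6 chips, eligible: A, B

Derivation:
Contributions: A=152, B=152, C=149, D=69
Pot levels (distinct totals of non-folded players): 69, 149, 152
Layer 1-69: 69 each from A, B, C, D = 69*4 = 276 chips; eligible A, B, C, D
Layer 70-149: 80 each from A, B, C = 80*3 = 240 chips; eligible A, B, C
Layer 150-152: 3 each from A, B = 3*2 = 6 chips; eligible A, B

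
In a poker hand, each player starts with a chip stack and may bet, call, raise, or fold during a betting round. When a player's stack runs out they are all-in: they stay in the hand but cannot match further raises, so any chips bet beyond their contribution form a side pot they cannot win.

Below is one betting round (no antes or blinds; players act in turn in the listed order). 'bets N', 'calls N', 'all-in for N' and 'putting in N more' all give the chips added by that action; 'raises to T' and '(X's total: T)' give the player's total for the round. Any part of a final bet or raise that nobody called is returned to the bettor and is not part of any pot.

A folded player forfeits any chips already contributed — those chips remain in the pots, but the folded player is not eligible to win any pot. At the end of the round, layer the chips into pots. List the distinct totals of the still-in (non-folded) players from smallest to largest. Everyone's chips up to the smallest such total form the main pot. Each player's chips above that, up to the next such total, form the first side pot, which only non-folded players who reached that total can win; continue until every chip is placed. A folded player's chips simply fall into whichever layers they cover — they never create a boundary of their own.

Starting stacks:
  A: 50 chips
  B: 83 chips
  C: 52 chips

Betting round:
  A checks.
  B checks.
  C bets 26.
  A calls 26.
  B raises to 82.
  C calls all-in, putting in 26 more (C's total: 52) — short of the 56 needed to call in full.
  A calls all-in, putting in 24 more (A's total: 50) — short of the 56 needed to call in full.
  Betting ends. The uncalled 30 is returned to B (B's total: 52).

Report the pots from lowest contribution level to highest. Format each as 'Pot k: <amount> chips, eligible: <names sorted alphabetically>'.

Contributions (after 30 returned to B): A=50, B=52, C=52
Pot levels (distinct totals of non-folded players): 50, 52
Layer 1-50: 50 each from A, B, C = 50*3 = 150 chips; eligible A, B, C
Layer 51-52: 2 each from B, C = 2*2 = 4 chips; eligible B, C

Pot 1: 150 chips, eligible: A, B, C
Pot 2: 4 chips, eligible: B, C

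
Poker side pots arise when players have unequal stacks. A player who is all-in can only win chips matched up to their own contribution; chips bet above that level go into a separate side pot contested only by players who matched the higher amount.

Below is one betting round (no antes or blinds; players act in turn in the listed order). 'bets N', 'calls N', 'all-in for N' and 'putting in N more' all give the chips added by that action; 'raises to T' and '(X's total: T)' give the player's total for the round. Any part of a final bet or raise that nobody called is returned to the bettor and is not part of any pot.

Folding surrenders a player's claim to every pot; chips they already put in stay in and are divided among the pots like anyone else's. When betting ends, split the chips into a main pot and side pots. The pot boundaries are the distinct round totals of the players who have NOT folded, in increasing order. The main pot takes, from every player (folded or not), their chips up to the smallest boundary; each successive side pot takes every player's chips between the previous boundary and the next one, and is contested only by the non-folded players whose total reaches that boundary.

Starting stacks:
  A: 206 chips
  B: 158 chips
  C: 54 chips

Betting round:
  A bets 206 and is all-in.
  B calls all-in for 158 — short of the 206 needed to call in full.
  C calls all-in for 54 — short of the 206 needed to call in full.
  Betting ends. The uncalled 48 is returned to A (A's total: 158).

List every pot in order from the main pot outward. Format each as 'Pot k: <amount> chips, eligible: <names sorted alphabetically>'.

Pot 1: 162 chips, eligible: A, B, C
Pot 2: 208 chips, eligible: A, B

Derivation:
Contributions (after 48 returned to A): A=158, B=158, C=54
Pot levels (distinct totals of non-folded players): 54, 158
Layer 1-54: 54 each from A, B, C = 54*3 = 162 chips; eligible A, B, C
Layer 55-158: 104 each from A, B = 104*2 = 208 chips; eligible A, B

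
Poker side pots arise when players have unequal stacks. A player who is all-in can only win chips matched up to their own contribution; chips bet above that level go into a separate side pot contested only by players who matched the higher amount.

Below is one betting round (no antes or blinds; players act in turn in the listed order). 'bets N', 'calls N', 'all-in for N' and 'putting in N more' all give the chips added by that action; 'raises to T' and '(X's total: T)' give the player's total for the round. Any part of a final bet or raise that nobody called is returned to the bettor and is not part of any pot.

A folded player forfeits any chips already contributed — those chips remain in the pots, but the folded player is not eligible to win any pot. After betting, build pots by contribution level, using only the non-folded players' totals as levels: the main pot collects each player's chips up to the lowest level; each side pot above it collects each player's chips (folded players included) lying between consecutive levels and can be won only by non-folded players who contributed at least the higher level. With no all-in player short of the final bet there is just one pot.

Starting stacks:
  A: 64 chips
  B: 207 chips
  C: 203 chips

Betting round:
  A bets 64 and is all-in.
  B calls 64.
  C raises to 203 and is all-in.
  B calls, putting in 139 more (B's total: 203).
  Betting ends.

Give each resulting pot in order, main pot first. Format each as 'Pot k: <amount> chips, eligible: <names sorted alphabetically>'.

Pot 1: 192 chips, eligible: A, B, C
Pot 2: 278 chips, eligible: B, C

Derivation:
Contributions: A=64, B=203, C=203
Pot levels (distinct totals of non-folded players): 64, 203
Layer 1-64: 64 each from A, B, C = 64*3 = 192 chips; eligible A, B, C
Layer 65-203: 139 each from B, C = 139*2 = 278 chips; eligible B, C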